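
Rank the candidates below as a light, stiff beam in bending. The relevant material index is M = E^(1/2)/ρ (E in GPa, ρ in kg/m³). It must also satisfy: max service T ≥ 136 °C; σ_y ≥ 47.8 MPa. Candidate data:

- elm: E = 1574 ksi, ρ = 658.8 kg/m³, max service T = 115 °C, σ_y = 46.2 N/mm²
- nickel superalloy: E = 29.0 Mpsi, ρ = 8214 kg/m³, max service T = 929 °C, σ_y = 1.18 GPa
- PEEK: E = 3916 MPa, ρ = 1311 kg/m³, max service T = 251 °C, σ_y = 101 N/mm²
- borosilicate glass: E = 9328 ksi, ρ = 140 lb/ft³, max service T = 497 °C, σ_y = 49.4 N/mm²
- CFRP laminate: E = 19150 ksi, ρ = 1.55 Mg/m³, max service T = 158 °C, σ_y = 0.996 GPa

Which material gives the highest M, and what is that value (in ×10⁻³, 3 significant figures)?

Screen on constraints: max service T ≥ 136 °C; σ_y ≥ 47.8 MPa. Survivors: nickel superalloy, PEEK, borosilicate glass, CFRP laminate.
After converting to SI:
  nickel superalloy: E = 199.9 GPa, ρ = 8214 kg/m³
  PEEK: E = 3.916 GPa, ρ = 1311 kg/m³
  borosilicate glass: E = 64.31 GPa, ρ = 2243 kg/m³
  CFRP laminate: E = 132.0 GPa, ρ = 1550 kg/m³
  CFRP laminate: M = 7.41×10⁻³
  borosilicate glass: M = 3.58×10⁻³
  nickel superalloy: M = 1.72×10⁻³
  PEEK: M = 1.51×10⁻³
CFRP laminate ranks first.

CFRP laminate, M = 7.41×10⁻³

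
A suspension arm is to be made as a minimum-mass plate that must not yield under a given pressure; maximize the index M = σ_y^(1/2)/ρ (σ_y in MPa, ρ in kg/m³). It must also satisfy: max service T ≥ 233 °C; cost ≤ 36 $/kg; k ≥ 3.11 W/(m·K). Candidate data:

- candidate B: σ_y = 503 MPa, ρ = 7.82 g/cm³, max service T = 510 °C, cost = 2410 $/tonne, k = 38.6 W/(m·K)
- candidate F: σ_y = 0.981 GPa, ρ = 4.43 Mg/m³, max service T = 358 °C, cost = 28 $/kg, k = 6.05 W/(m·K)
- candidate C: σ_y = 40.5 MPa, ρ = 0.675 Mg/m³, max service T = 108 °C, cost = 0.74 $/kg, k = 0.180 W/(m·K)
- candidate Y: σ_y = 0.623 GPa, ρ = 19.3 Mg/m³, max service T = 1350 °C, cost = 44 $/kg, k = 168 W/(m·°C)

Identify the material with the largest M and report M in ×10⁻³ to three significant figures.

candidate F, M = 7.07×10⁻³

Screen on constraints: max service T ≥ 233 °C; cost ≤ 36 $/kg; k ≥ 3.11 W/(m·K). Survivors: candidate B, candidate F.
Convert each candidate to consistent units, then evaluate M:
  candidate B: σ_y = 503.0 MPa, ρ = 7820 kg/m³
  candidate F: σ_y = 981.0 MPa, ρ = 4430 kg/m³
  candidate F: M = 7.07×10⁻³
  candidate B: M = 2.87×10⁻³
Candidate F has the largest M.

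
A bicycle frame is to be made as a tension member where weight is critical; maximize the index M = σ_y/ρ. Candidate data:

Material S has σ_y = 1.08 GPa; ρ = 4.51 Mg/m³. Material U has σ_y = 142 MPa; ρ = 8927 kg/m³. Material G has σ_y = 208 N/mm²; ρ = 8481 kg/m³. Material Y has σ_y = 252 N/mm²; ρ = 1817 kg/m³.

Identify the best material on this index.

material S

Putting every candidate on a common basis:
  material S: σ_y = 1080 MPa, ρ = 4510 kg/m³
  material U: σ_y = 142.0 MPa, ρ = 8927 kg/m³
  material G: σ_y = 208.0 MPa, ρ = 8481 kg/m³
  material Y: σ_y = 252.0 MPa, ρ = 1817 kg/m³
  material S: M = 239 kN·m/kg
  material Y: M = 139 kN·m/kg
  material G: M = 24.5 kN·m/kg
  material U: M = 15.9 kN·m/kg
Highest index: material S.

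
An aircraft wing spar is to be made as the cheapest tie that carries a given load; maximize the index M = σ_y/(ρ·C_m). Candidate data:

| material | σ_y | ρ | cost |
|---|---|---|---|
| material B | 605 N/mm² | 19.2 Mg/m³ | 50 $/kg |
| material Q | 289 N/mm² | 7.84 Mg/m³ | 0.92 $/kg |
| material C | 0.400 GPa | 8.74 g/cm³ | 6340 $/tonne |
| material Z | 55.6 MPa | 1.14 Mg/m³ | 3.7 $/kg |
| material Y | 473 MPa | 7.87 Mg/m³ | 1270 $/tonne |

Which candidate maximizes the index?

Normalizing units and computing the index:
  material B: σ_y = 605.0 MPa, ρ = 19200 kg/m³, cost = 50.00 $/kg
  material Q: σ_y = 289.0 MPa, ρ = 7840 kg/m³, cost = 0.9200 $/kg
  material C: σ_y = 400.0 MPa, ρ = 8740 kg/m³, cost = 6.340 $/kg
  material Z: σ_y = 55.60 MPa, ρ = 1140 kg/m³, cost = 3.700 $/kg
  material Y: σ_y = 473.0 MPa, ρ = 7870 kg/m³, cost = 1.270 $/kg
  material Y: M = 47.3 kN·m per $
  material Q: M = 40.1 kN·m per $
  material Z: M = 13.2 kN·m per $
  material C: M = 7.22 kN·m per $
  material B: M = 0.630 kN·m per $
Highest index: material Y.

material Y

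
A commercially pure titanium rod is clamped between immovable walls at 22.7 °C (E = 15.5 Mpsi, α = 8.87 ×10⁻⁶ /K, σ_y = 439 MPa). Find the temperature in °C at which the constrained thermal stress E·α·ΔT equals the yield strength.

E = 15.5 Mpsi = 106.9 GPa.
E·α·ΔT = 439.0 MPa ⇒ ΔT = 439.0 / (106.9×10³ × 8.87×10⁻⁶) = 463.1 K.
T = 22.7 + 463.1 = 485.8 °C.

486 °C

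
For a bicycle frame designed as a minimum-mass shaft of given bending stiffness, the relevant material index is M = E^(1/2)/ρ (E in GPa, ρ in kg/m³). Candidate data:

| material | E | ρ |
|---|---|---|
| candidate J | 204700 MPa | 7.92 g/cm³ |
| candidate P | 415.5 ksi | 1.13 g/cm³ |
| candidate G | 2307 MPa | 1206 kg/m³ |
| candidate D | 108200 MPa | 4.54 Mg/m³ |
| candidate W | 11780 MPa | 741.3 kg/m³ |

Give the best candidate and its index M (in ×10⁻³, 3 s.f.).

Normalizing units and computing the index:
  candidate J: E = 204.7 GPa, ρ = 7920 kg/m³
  candidate P: E = 2.865 GPa, ρ = 1130 kg/m³
  candidate G: E = 2.307 GPa, ρ = 1206 kg/m³
  candidate D: E = 108.2 GPa, ρ = 4540 kg/m³
  candidate W: E = 11.78 GPa, ρ = 741.3 kg/m³
  candidate W: M = 4.63×10⁻³
  candidate D: M = 2.29×10⁻³
  candidate J: M = 1.81×10⁻³
  candidate P: M = 1.50×10⁻³
  candidate G: M = 1.26×10⁻³
Candidate W ranks first.

candidate W, M = 4.63×10⁻³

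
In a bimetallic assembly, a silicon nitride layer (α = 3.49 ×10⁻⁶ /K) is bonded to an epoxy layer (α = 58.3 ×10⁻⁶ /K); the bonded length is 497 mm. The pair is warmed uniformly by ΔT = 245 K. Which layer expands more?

α(silicon nitride) = 3.49×10⁻⁶/K vs α(epoxy) = 58.3×10⁻⁶/K.
Higher α expands more for the same ΔT: epoxy.

epoxy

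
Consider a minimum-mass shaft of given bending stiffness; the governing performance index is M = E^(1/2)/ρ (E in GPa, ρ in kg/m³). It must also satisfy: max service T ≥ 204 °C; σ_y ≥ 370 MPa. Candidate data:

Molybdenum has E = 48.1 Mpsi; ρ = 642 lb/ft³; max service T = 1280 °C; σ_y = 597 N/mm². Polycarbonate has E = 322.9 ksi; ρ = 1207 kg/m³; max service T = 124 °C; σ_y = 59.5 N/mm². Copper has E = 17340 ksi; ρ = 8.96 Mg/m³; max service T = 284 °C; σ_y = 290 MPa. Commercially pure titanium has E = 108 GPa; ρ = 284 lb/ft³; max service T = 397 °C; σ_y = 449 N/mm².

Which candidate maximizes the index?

Screen on constraints: max service T ≥ 204 °C; σ_y ≥ 370 MPa. Survivors: molybdenum, commercially pure titanium.
After converting to SI:
  molybdenum: E = 331.6 GPa, ρ = 10280 kg/m³
  commercially pure titanium: E = 108.0 GPa, ρ = 4549 kg/m³
  commercially pure titanium: M = 2.28×10⁻³
  molybdenum: M = 1.77×10⁻³
Highest index: commercially pure titanium.

commercially pure titanium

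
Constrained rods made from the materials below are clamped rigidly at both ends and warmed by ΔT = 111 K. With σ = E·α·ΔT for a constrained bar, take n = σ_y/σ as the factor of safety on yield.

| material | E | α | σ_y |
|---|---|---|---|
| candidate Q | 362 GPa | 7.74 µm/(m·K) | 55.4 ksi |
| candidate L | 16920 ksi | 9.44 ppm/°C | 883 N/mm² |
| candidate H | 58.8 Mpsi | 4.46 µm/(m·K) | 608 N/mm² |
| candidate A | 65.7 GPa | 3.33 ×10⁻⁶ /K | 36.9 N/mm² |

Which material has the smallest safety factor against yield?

In consistent units (E in GPa, α in ×10⁻⁶/K, σ_y in MPa):
  candidate Q: E = 362.0, α = 7.74, σ_y = 382.0 → σ = 311 MPa, n = 1.23
  candidate L: E = 116.7, α = 9.44, σ_y = 883.0 → σ = 122 MPa, n = 7.22
  candidate H: E = 405.4, α = 4.46, σ_y = 608.0 → σ = 201 MPa, n = 3.03
  candidate A: E = 65.70, α = 3.33, σ_y = 36.90 → σ = 24.3 MPa, n = 1.52
Smallest n: candidate Q with n = 1.23.

candidate Q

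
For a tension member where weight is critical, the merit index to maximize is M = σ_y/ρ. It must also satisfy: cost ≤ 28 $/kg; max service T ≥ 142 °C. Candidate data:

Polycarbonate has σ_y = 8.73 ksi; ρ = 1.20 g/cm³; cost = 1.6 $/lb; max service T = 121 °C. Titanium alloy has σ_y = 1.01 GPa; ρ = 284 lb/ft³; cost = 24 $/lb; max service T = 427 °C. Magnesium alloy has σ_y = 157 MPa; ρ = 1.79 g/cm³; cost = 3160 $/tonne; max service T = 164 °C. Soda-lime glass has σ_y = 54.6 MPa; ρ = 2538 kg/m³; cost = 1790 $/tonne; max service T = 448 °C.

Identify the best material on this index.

magnesium alloy

Screen on constraints: cost ≤ 28 $/kg; max service T ≥ 142 °C. Survivors: magnesium alloy, soda-lime glass.
Putting every candidate on a common basis:
  magnesium alloy: σ_y = 157.0 MPa, ρ = 1790 kg/m³
  soda-lime glass: σ_y = 54.60 MPa, ρ = 2538 kg/m³
  magnesium alloy: M = 87.7 kN·m/kg
  soda-lime glass: M = 21.5 kN·m/kg
The maximum is for magnesium alloy.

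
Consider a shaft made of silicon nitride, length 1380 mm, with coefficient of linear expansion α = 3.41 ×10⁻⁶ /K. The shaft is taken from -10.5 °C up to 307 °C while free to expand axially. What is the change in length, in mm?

1.49 mm

ΔT = 307 − (-10.5) = 317.5 K.
ΔL = α·L₀·ΔT = 3.41×10⁻⁶ × 1380 mm × 317.5 K = 1.49 mm.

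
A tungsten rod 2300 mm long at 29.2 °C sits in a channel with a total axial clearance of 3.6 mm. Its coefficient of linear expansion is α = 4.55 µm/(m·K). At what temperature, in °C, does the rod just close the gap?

α·L₀·ΔT = 3.6 mm ⇒ ΔT = 3.6 / (4.55×10⁻⁶ × 2300.0) = 344.0 K.
T = 29.2 + 344.0 = 373.2 °C.

373 °C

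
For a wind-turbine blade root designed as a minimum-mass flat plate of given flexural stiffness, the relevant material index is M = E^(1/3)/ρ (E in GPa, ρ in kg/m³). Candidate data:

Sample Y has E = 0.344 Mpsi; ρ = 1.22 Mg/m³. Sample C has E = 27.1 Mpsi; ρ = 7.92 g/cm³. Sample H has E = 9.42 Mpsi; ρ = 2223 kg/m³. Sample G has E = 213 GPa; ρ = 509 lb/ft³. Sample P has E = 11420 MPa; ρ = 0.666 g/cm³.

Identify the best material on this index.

sample P

Putting every candidate on a common basis:
  sample Y: E = 2.372 GPa, ρ = 1220 kg/m³
  sample C: E = 186.8 GPa, ρ = 7920 kg/m³
  sample H: E = 64.95 GPa, ρ = 2223 kg/m³
  sample G: E = 213.0 GPa, ρ = 8153 kg/m³
  sample P: E = 11.42 GPa, ρ = 666.0 kg/m³
  sample P: M = 3.38×10⁻³
  sample H: M = 1.81×10⁻³
  sample Y: M = 1.09×10⁻³
  sample G: M = 0.732×10⁻³
  sample C: M = 0.722×10⁻³
Sample P ranks first.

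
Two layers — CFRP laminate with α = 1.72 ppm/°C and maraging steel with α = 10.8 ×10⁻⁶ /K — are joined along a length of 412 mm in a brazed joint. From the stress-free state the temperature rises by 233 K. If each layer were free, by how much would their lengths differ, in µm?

Δα = |1.72 − 10.8|×10⁻⁶/K = 9.08×10⁻⁶/K.
ΔL_mismatch = Δα·L·ΔT = 9.08×10⁻⁶ × 412.0 mm × 233.0 K = 872 µm.

872 µm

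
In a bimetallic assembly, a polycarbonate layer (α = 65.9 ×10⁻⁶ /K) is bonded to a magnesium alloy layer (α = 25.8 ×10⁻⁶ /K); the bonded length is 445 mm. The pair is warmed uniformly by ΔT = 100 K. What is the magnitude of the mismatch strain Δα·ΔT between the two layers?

4.01×10⁻³

Δα = |65.9 − 25.8|×10⁻⁶/K = 40.1×10⁻⁶/K.
Mismatch strain = Δα·ΔT = 40.1×10⁻⁶ × 100.0 = 4.01×10⁻³.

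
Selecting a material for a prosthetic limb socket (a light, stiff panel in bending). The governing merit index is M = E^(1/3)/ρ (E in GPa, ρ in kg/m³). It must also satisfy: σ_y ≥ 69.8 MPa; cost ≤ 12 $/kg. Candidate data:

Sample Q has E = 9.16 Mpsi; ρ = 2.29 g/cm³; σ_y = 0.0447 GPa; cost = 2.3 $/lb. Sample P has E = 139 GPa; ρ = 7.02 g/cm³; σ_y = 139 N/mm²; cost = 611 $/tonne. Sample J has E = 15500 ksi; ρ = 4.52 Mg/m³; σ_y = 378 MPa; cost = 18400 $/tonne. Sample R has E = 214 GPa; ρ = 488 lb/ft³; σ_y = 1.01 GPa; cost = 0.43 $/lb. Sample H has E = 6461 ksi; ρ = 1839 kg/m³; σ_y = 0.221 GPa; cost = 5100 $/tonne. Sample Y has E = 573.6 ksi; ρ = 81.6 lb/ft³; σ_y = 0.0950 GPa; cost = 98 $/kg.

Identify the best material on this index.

Screen on constraints: σ_y ≥ 69.8 MPa; cost ≤ 12 $/kg. Survivors: sample P, sample R, sample H.
Convert each candidate to consistent units, then evaluate M:
  sample P: E = 139.0 GPa, ρ = 7020 kg/m³
  sample R: E = 214.0 GPa, ρ = 7817 kg/m³
  sample H: E = 44.55 GPa, ρ = 1839 kg/m³
  sample H: M = 1.93×10⁻³
  sample R: M = 0.765×10⁻³
  sample P: M = 0.738×10⁻³
Sample H has the largest M.

sample H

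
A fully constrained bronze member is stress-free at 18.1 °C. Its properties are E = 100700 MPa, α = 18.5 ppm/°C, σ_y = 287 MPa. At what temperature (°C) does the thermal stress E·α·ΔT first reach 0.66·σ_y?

E = 100700 MPa = 100.7 GPa.
E·α·ΔT = 189.4 MPa ⇒ ΔT = 189.4 / (100.7×10³ × 18.5×10⁻⁶) = 101.7 K.
T = 18.1 + 101.7 = 119.8 °C.

120 °C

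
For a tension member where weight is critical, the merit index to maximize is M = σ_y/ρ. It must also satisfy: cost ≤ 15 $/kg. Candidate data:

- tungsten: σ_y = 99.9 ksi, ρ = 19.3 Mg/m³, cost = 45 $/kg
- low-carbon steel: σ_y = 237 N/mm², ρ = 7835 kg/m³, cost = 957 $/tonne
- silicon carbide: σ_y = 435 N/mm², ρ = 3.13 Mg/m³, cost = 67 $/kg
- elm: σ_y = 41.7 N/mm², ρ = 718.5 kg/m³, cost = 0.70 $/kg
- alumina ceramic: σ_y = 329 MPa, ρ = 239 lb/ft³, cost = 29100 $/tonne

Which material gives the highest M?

elm

Screen on constraints: cost ≤ 15 $/kg. Survivors: low-carbon steel, elm.
Convert each candidate to consistent units, then evaluate M:
  low-carbon steel: σ_y = 237.0 MPa, ρ = 7835 kg/m³
  elm: σ_y = 41.70 MPa, ρ = 718.5 kg/m³
  elm: M = 58.0 kN·m/kg
  low-carbon steel: M = 30.2 kN·m/kg
Elm has the largest M.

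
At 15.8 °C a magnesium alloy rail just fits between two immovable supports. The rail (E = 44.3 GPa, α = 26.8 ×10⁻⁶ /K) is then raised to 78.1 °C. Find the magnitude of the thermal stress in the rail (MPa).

74.0 MPa

ΔT = 62.30 K. Constrained thermal stress σ = E·α·ΔT = 44.30×10³ MPa × 26.8×10⁻⁶ × 62.30 = 74.0 MPa (compressive).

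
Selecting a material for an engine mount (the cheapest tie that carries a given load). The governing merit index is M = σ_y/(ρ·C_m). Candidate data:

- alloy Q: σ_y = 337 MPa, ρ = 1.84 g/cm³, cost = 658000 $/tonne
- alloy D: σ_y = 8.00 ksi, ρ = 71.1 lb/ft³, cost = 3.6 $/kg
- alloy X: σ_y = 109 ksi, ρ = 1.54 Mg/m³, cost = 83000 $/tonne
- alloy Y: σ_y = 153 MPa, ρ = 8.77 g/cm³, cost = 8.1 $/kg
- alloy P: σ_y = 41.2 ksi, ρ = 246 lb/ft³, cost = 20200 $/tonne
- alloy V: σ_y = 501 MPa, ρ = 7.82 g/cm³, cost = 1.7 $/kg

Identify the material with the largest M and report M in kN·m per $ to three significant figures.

Convert each candidate to consistent units, then evaluate M:
  alloy Q: σ_y = 337.0 MPa, ρ = 1840 kg/m³, cost = 658.0 $/kg
  alloy D: σ_y = 55.16 MPa, ρ = 1139 kg/m³, cost = 3.600 $/kg
  alloy X: σ_y = 751.5 MPa, ρ = 1540 kg/m³, cost = 83.00 $/kg
  alloy Y: σ_y = 153.0 MPa, ρ = 8770 kg/m³, cost = 8.100 $/kg
  alloy P: σ_y = 284.1 MPa, ρ = 3941 kg/m³, cost = 20.20 $/kg
  alloy V: σ_y = 501.0 MPa, ρ = 7820 kg/m³, cost = 1.700 $/kg
  alloy V: M = 37.7 kN·m per $
  alloy D: M = 13.5 kN·m per $
  alloy X: M = 5.88 kN·m per $
  alloy P: M = 3.57 kN·m per $
  alloy Y: M = 2.15 kN·m per $
  alloy Q: M = 0.278 kN·m per $
Alloy V has the largest M.

alloy V, M = 37.7 kN·m per $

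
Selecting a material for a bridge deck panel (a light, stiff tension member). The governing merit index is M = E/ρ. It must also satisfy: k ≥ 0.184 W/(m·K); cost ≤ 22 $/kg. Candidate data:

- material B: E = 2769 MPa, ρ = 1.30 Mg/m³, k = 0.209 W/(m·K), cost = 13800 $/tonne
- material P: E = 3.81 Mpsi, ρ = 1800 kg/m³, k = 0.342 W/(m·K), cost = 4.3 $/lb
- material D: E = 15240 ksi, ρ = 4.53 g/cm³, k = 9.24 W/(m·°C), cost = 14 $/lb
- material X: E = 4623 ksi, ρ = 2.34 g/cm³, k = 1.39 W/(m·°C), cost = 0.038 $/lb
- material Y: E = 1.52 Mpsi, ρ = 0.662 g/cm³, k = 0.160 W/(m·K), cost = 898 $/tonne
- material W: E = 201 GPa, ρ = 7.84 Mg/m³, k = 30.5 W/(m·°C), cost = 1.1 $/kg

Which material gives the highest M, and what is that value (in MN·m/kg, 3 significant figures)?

material W, M = 25.6 MN·m/kg

Screen on constraints: k ≥ 0.184 W/(m·K); cost ≤ 22 $/kg. Survivors: material B, material P, material X, material W.
After converting to SI:
  material B: E = 2.769 GPa, ρ = 1300 kg/m³
  material P: E = 26.27 GPa, ρ = 1800 kg/m³
  material X: E = 31.87 GPa, ρ = 2340 kg/m³
  material W: E = 201.0 GPa, ρ = 7840 kg/m³
  material W: M = 25.6 MN·m/kg
  material P: M = 14.6 MN·m/kg
  material X: M = 13.6 MN·m/kg
  material B: M = 2.13 MN·m/kg
The maximum is for material W.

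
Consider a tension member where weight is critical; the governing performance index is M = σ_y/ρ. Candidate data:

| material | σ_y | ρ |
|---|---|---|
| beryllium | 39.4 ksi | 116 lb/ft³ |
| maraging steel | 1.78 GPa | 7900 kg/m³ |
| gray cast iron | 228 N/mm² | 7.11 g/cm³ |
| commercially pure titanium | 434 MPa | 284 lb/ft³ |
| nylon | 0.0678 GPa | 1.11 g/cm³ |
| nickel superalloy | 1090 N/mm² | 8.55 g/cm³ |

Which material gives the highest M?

maraging steel

Convert each candidate to consistent units, then evaluate M:
  beryllium: σ_y = 271.7 MPa, ρ = 1858 kg/m³
  maraging steel: σ_y = 1780 MPa, ρ = 7900 kg/m³
  gray cast iron: σ_y = 228.0 MPa, ρ = 7110 kg/m³
  commercially pure titanium: σ_y = 434.0 MPa, ρ = 4549 kg/m³
  nylon: σ_y = 67.80 MPa, ρ = 1110 kg/m³
  nickel superalloy: σ_y = 1090 MPa, ρ = 8550 kg/m³
  maraging steel: M = 225 kN·m/kg
  beryllium: M = 146 kN·m/kg
  nickel superalloy: M = 127 kN·m/kg
  commercially pure titanium: M = 95.4 kN·m/kg
  nylon: M = 61.1 kN·m/kg
  gray cast iron: M = 32.1 kN·m/kg
The maximum is for maraging steel.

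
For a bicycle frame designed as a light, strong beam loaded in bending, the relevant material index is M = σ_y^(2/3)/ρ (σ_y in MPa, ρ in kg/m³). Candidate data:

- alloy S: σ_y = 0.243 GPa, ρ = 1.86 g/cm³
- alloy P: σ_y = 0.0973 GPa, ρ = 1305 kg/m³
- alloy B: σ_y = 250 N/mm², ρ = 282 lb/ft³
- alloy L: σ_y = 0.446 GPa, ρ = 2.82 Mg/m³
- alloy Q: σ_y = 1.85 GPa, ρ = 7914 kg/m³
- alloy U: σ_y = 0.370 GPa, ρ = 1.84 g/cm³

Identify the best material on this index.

alloy U

In SI units:
  alloy S: σ_y = 243.0 MPa, ρ = 1860 kg/m³
  alloy P: σ_y = 97.30 MPa, ρ = 1305 kg/m³
  alloy B: σ_y = 250.0 MPa, ρ = 4517 kg/m³
  alloy L: σ_y = 446.0 MPa, ρ = 2820 kg/m³
  alloy Q: σ_y = 1850 MPa, ρ = 7914 kg/m³
  alloy U: σ_y = 370.0 MPa, ρ = 1840 kg/m³
  alloy U: M = 28.0×10⁻³
  alloy S: M = 20.9×10⁻³
  alloy L: M = 20.7×10⁻³
  alloy Q: M = 19.0×10⁻³
  alloy P: M = 16.2×10⁻³
  alloy B: M = 8.79×10⁻³
Alloy U has the largest M.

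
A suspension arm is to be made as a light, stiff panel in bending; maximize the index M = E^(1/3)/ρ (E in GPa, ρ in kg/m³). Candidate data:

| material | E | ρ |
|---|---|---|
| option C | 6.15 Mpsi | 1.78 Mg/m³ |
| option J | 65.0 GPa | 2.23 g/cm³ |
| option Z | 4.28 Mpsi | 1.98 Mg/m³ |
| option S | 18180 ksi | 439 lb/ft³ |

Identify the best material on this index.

Convert each candidate to consistent units, then evaluate M:
  option C: E = 42.40 GPa, ρ = 1780 kg/m³
  option J: E = 65.00 GPa, ρ = 2230 kg/m³
  option Z: E = 29.51 GPa, ρ = 1980 kg/m³
  option S: E = 125.3 GPa, ρ = 7032 kg/m³
  option C: M = 1.96×10⁻³
  option J: M = 1.80×10⁻³
  option Z: M = 1.56×10⁻³
  option S: M = 0.712×10⁻³
Option C ranks first.

option C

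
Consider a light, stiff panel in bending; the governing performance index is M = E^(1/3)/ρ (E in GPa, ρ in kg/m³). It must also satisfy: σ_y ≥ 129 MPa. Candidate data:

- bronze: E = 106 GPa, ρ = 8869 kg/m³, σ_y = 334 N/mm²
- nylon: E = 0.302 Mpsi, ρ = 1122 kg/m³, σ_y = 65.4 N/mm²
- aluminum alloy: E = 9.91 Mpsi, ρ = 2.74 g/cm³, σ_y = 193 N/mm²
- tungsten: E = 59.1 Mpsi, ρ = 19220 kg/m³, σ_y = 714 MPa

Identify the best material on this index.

aluminum alloy

Screen on constraints: σ_y ≥ 129 MPa. Survivors: bronze, aluminum alloy, tungsten.
Putting every candidate on a common basis:
  bronze: E = 106.0 GPa, ρ = 8869 kg/m³
  aluminum alloy: E = 68.33 GPa, ρ = 2740 kg/m³
  tungsten: E = 407.5 GPa, ρ = 19220 kg/m³
  aluminum alloy: M = 1.49×10⁻³
  bronze: M = 0.534×10⁻³
  tungsten: M = 0.386×10⁻³
Aluminum alloy ranks first.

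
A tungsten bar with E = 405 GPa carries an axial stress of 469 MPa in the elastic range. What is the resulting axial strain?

1.16×10⁻³

ε = σ/E = 469 / 405000 = 1.16×10⁻³.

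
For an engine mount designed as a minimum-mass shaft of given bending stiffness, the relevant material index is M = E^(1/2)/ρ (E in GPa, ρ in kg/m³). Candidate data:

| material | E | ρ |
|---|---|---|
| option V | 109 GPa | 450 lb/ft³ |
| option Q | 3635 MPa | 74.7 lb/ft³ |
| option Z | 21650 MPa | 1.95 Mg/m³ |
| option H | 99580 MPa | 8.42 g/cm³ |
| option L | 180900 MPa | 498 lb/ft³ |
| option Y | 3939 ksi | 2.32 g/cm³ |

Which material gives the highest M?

Convert each candidate to consistent units, then evaluate M:
  option V: E = 109.0 GPa, ρ = 7208 kg/m³
  option Q: E = 3.635 GPa, ρ = 1197 kg/m³
  option Z: E = 21.65 GPa, ρ = 1950 kg/m³
  option H: E = 99.58 GPa, ρ = 8420 kg/m³
  option L: E = 180.9 GPa, ρ = 7977 kg/m³
  option Y: E = 27.16 GPa, ρ = 2320 kg/m³
  option Z: M = 2.39×10⁻³
  option Y: M = 2.25×10⁻³
  option L: M = 1.69×10⁻³
  option Q: M = 1.59×10⁻³
  option V: M = 1.45×10⁻³
  option H: M = 1.19×10⁻³
Option Z has the largest M.

option Z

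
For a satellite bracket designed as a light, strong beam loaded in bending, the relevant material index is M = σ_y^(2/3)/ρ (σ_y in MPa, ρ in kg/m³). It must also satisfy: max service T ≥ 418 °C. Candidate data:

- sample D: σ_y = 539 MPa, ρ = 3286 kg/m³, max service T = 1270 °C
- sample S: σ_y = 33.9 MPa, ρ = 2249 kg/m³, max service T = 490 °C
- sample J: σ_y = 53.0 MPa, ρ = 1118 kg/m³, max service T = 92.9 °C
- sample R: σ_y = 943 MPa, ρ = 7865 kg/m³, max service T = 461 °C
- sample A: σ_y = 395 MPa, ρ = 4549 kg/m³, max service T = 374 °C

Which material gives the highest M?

Screen on constraints: max service T ≥ 418 °C. Survivors: sample D, sample S, sample R.
Evaluate M for each candidate:
  sample D: M = 20.2×10⁻³
  sample R: M = 12.2×10⁻³
  sample S: M = 4.66×10⁻³
Sample D has the largest M.

sample D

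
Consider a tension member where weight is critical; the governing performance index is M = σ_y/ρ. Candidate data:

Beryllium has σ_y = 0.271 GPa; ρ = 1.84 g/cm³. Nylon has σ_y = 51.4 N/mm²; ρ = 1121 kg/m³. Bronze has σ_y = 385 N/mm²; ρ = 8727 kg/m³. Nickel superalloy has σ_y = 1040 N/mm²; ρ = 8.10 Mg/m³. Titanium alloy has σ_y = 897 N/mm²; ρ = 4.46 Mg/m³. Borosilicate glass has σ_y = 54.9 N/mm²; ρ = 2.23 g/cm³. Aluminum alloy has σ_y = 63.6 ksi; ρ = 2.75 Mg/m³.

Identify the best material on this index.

Normalizing units and computing the index:
  beryllium: σ_y = 271.0 MPa, ρ = 1840 kg/m³
  nylon: σ_y = 51.40 MPa, ρ = 1121 kg/m³
  bronze: σ_y = 385.0 MPa, ρ = 8727 kg/m³
  nickel superalloy: σ_y = 1040 MPa, ρ = 8100 kg/m³
  titanium alloy: σ_y = 897.0 MPa, ρ = 4460 kg/m³
  borosilicate glass: σ_y = 54.90 MPa, ρ = 2230 kg/m³
  aluminum alloy: σ_y = 438.5 MPa, ρ = 2750 kg/m³
  titanium alloy: M = 201 kN·m/kg
  aluminum alloy: M = 159 kN·m/kg
  beryllium: M = 147 kN·m/kg
  nickel superalloy: M = 128 kN·m/kg
  nylon: M = 45.9 kN·m/kg
  bronze: M = 44.1 kN·m/kg
  borosilicate glass: M = 24.6 kN·m/kg
Highest index: titanium alloy.

titanium alloy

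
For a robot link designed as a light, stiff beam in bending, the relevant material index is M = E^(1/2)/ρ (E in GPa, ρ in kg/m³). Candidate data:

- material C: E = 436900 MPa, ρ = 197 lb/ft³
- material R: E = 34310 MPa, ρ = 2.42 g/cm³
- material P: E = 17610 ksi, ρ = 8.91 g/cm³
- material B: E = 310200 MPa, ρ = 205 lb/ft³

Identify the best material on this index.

Putting every candidate on a common basis:
  material C: E = 436.9 GPa, ρ = 3156 kg/m³
  material R: E = 34.31 GPa, ρ = 2420 kg/m³
  material P: E = 121.4 GPa, ρ = 8910 kg/m³
  material B: E = 310.2 GPa, ρ = 3284 kg/m³
  material C: M = 6.62×10⁻³
  material B: M = 5.36×10⁻³
  material R: M = 2.42×10⁻³
  material P: M = 1.24×10⁻³
Material C ranks first.

material C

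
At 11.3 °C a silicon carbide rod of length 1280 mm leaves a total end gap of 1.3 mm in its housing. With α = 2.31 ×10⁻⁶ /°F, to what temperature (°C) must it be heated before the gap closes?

256 °C

α = 2.31×10⁻⁶/°F × 9/5 = 4.16×10⁻⁶/K.
α·L₀·ΔT = 1.3 mm ⇒ ΔT = 1.3 / (4.16×10⁻⁶ × 1280.0) = 244.3 K.
T = 11.3 + 244.3 = 255.6 °C.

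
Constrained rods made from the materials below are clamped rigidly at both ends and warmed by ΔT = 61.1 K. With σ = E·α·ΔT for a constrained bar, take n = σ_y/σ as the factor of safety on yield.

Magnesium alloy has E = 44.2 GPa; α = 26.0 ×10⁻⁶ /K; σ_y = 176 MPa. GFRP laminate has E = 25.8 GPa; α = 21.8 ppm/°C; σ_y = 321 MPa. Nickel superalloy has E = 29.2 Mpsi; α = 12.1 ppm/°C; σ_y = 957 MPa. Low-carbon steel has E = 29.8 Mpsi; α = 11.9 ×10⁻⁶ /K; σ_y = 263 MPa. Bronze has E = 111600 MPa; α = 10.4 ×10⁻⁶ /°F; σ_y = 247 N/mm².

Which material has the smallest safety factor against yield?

Per material, after unit conversion:
  magnesium alloy: E = 44.20, α = 26.0, σ_y = 176.0 → σ = 70.2 MPa, n = 2.51
  GFRP laminate: E = 25.80, α = 21.8, σ_y = 321.0 → σ = 34.4 MPa, n = 9.34
  nickel superalloy: E = 201.3, α = 12.1, σ_y = 957.0 → σ = 149 MPa, n = 6.43
  low-carbon steel: E = 205.5, α = 11.9, σ_y = 263.0 → σ = 149 MPa, n = 1.76
  bronze: E = 111.6, α = 18.7, σ_y = 247.0 → σ = 128 MPa, n = 1.94
The minimum is low-carbon steel at n = 1.76.

low-carbon steel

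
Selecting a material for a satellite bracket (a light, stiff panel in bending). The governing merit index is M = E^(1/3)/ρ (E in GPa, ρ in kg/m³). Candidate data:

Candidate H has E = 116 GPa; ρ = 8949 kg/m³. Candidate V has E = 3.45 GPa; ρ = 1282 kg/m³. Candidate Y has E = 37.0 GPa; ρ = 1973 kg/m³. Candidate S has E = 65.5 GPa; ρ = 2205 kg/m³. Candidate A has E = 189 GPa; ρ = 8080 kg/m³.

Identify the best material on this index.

candidate S

Evaluate M for each candidate:
  candidate S: M = 1.83×10⁻³
  candidate Y: M = 1.69×10⁻³
  candidate V: M = 1.18×10⁻³
  candidate A: M = 0.710×10⁻³
  candidate H: M = 0.545×10⁻³
Candidate S has the largest M.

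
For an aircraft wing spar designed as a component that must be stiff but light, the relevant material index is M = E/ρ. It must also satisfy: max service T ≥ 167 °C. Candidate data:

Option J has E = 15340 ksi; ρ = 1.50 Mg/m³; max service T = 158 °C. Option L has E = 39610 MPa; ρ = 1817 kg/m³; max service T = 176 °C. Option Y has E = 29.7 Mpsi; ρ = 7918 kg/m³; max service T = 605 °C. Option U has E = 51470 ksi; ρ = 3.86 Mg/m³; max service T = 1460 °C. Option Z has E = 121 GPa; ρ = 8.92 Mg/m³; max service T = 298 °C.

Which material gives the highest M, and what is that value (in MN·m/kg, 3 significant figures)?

option U, M = 91.9 MN·m/kg

Screen on constraints: max service T ≥ 167 °C. Survivors: option L, option Y, option U, option Z.
Normalizing units and computing the index:
  option L: E = 39.61 GPa, ρ = 1817 kg/m³
  option Y: E = 204.8 GPa, ρ = 7918 kg/m³
  option U: E = 354.9 GPa, ρ = 3860 kg/m³
  option Z: E = 121.0 GPa, ρ = 8920 kg/m³
  option U: M = 91.9 MN·m/kg
  option Y: M = 25.9 MN·m/kg
  option L: M = 21.8 MN·m/kg
  option Z: M = 13.6 MN·m/kg
Option U ranks first.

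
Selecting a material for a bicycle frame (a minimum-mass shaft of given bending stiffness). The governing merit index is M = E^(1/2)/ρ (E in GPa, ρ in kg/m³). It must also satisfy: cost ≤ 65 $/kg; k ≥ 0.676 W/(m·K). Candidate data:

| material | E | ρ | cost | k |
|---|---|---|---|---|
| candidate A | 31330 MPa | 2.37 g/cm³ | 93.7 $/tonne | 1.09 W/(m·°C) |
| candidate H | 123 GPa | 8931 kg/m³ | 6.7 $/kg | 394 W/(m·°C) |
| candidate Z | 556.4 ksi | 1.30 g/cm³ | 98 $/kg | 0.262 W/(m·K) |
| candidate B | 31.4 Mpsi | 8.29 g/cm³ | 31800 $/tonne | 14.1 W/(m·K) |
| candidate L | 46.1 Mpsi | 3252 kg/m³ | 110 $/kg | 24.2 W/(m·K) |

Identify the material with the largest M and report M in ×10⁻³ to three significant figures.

candidate A, M = 2.36×10⁻³

Screen on constraints: cost ≤ 65 $/kg; k ≥ 0.676 W/(m·K). Survivors: candidate A, candidate H, candidate B.
Normalizing units and computing the index:
  candidate A: E = 31.33 GPa, ρ = 2370 kg/m³
  candidate H: E = 123.0 GPa, ρ = 8931 kg/m³
  candidate B: E = 216.5 GPa, ρ = 8290 kg/m³
  candidate A: M = 2.36×10⁻³
  candidate B: M = 1.77×10⁻³
  candidate H: M = 1.24×10⁻³
Highest index: candidate A.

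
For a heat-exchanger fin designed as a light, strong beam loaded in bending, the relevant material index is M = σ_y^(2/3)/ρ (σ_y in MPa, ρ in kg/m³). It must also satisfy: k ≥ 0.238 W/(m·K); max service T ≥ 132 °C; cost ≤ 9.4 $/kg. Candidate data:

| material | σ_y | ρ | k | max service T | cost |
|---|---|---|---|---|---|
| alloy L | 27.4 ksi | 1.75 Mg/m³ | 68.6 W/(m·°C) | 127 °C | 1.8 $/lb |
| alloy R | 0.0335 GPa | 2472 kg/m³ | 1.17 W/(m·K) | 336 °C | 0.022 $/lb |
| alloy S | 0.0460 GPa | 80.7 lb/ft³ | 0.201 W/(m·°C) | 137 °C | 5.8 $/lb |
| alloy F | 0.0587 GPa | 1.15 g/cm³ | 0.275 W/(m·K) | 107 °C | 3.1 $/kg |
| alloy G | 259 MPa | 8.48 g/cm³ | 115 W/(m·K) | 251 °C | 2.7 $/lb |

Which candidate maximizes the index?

Screen on constraints: k ≥ 0.238 W/(m·K); max service T ≥ 132 °C; cost ≤ 9.4 $/kg. Survivors: alloy R, alloy G.
Putting every candidate on a common basis:
  alloy R: σ_y = 33.50 MPa, ρ = 2472 kg/m³
  alloy G: σ_y = 259.0 MPa, ρ = 8480 kg/m³
  alloy G: M = 4.79×10⁻³
  alloy R: M = 4.20×10⁻³
Highest index: alloy G.

alloy G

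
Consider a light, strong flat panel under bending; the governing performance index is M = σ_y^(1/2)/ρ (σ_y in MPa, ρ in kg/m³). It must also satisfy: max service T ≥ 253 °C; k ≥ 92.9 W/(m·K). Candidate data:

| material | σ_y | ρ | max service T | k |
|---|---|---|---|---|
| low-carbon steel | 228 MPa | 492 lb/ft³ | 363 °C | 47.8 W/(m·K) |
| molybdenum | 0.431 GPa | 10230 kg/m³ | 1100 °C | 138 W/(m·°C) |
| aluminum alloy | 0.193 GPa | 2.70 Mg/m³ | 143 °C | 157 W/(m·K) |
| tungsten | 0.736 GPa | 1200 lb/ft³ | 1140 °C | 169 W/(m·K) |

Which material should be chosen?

molybdenum

Screen on constraints: max service T ≥ 253 °C; k ≥ 92.9 W/(m·K). Survivors: molybdenum, tungsten.
Putting every candidate on a common basis:
  molybdenum: σ_y = 431.0 MPa, ρ = 10230 kg/m³
  tungsten: σ_y = 736.0 MPa, ρ = 19220 kg/m³
  molybdenum: M = 2.03×10⁻³
  tungsten: M = 1.41×10⁻³
Molybdenum ranks first.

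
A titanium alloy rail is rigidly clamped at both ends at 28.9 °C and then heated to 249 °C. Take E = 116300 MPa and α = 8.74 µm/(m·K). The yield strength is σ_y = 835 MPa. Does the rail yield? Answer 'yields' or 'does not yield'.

E = 116300 MPa = 116.3 GPa.
ΔT = 220.1 K. Constrained thermal stress σ = E·α·ΔT = 116.3×10³ MPa × 8.74×10⁻⁶ × 220.1 = 224 MPa (compressive).
Compare to σ_y = 835 MPa: σ < σ_y, so it does not yield.

does not yield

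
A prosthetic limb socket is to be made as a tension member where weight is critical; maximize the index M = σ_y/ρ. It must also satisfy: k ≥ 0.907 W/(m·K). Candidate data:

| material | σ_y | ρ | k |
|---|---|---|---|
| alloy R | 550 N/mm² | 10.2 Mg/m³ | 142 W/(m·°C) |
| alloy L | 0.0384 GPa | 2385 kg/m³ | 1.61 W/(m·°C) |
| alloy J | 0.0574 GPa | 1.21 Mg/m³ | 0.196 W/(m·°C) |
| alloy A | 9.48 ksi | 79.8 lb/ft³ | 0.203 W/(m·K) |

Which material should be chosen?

alloy R

Screen on constraints: k ≥ 0.907 W/(m·K). Survivors: alloy R, alloy L.
Putting every candidate on a common basis:
  alloy R: σ_y = 550.0 MPa, ρ = 10200 kg/m³
  alloy L: σ_y = 38.40 MPa, ρ = 2385 kg/m³
  alloy R: M = 53.9 kN·m/kg
  alloy L: M = 16.1 kN·m/kg
The maximum is for alloy R.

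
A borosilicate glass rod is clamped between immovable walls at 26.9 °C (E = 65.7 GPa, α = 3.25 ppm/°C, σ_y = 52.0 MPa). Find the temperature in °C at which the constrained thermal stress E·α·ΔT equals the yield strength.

270 °C

E·α·ΔT = 52.00 MPa ⇒ ΔT = 52.00 / (65.70×10³ × 3.25×10⁻⁶) = 243.5 K.
T = 26.9 + 243.5 = 270.4 °C.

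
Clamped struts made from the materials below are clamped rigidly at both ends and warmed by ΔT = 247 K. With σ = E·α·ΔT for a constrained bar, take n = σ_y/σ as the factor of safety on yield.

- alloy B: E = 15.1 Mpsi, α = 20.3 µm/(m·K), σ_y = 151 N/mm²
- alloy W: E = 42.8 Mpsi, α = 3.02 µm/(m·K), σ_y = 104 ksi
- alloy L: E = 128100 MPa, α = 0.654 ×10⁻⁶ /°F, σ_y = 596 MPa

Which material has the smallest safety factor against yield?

Per material, after unit conversion:
  alloy B: E = 104.1, α = 20.3, σ_y = 151.0 → σ = 522 MPa, n = 0.289
  alloy W: E = 295.1, α = 3.02, σ_y = 717.1 → σ = 220 MPa, n = 3.26
  alloy L: E = 128.1, α = 1.18, σ_y = 596.0 → σ = 37.2 MPa, n = 16.0
The minimum is alloy B at n = 0.289.

alloy B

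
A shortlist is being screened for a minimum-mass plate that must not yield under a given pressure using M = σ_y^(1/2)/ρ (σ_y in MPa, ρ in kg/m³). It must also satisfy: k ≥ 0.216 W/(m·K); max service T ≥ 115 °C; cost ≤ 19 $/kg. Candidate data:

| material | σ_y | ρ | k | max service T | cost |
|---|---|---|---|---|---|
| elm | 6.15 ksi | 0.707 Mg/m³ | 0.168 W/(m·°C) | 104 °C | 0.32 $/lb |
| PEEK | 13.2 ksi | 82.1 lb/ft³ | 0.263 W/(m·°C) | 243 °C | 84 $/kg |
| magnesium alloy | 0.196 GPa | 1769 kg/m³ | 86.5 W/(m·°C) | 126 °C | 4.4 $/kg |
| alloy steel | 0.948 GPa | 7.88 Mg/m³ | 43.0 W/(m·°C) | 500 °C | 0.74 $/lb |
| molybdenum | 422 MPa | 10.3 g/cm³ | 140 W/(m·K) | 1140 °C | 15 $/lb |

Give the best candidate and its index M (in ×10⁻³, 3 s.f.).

Screen on constraints: k ≥ 0.216 W/(m·K); max service T ≥ 115 °C; cost ≤ 19 $/kg. Survivors: magnesium alloy, alloy steel.
Convert each candidate to consistent units, then evaluate M:
  magnesium alloy: σ_y = 196.0 MPa, ρ = 1769 kg/m³
  alloy steel: σ_y = 948.0 MPa, ρ = 7880 kg/m³
  magnesium alloy: M = 7.91×10⁻³
  alloy steel: M = 3.91×10⁻³
Magnesium alloy has the largest M.

magnesium alloy, M = 7.91×10⁻³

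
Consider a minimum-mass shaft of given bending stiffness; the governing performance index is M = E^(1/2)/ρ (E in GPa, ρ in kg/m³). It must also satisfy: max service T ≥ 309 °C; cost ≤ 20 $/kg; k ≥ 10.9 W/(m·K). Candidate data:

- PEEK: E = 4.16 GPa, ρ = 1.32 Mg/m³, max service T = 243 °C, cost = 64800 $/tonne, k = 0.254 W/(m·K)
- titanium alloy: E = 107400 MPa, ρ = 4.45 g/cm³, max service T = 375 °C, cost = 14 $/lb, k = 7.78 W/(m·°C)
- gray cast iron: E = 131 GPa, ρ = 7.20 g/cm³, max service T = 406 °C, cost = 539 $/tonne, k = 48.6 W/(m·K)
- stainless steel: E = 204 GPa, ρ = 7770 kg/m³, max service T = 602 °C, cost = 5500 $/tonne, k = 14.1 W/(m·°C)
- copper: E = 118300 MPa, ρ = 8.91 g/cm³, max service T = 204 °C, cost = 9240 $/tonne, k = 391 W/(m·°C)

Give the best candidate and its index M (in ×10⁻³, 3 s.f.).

stainless steel, M = 1.84×10⁻³

Screen on constraints: max service T ≥ 309 °C; cost ≤ 20 $/kg; k ≥ 10.9 W/(m·K). Survivors: gray cast iron, stainless steel.
Putting every candidate on a common basis:
  gray cast iron: E = 131.0 GPa, ρ = 7200 kg/m³
  stainless steel: E = 204.0 GPa, ρ = 7770 kg/m³
  stainless steel: M = 1.84×10⁻³
  gray cast iron: M = 1.59×10⁻³
Stainless steel ranks first.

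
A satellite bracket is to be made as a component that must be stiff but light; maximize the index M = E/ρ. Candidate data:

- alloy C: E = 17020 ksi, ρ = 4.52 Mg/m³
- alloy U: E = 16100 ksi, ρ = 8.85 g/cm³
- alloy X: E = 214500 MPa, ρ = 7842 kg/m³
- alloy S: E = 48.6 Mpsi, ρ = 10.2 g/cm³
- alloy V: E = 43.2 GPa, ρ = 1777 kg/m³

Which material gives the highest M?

alloy S

Convert each candidate to consistent units, then evaluate M:
  alloy C: E = 117.3 GPa, ρ = 4520 kg/m³
  alloy U: E = 111.0 GPa, ρ = 8850 kg/m³
  alloy X: E = 214.5 GPa, ρ = 7842 kg/m³
  alloy S: E = 335.1 GPa, ρ = 10200 kg/m³
  alloy V: E = 43.20 GPa, ρ = 1777 kg/m³
  alloy S: M = 32.9 MN·m/kg
  alloy X: M = 27.4 MN·m/kg
  alloy C: M = 26.0 MN·m/kg
  alloy V: M = 24.3 MN·m/kg
  alloy U: M = 12.5 MN·m/kg
The maximum is for alloy S.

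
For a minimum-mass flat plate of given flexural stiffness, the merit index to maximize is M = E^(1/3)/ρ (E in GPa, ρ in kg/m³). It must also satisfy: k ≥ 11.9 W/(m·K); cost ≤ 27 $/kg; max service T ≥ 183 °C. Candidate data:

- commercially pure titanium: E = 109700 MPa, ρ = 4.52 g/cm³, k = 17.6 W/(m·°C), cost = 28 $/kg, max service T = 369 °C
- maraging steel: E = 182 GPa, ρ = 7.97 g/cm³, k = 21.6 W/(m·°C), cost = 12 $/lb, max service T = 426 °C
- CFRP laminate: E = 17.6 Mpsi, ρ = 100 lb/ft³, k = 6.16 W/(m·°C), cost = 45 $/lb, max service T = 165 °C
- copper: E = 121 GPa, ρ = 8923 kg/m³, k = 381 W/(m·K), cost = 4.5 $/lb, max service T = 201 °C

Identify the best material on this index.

maraging steel

Screen on constraints: k ≥ 11.9 W/(m·K); cost ≤ 27 $/kg; max service T ≥ 183 °C. Survivors: maraging steel, copper.
After converting to SI:
  maraging steel: E = 182.0 GPa, ρ = 7970 kg/m³
  copper: E = 121.0 GPa, ρ = 8923 kg/m³
  maraging steel: M = 0.711×10⁻³
  copper: M = 0.554×10⁻³
Maraging steel has the largest M.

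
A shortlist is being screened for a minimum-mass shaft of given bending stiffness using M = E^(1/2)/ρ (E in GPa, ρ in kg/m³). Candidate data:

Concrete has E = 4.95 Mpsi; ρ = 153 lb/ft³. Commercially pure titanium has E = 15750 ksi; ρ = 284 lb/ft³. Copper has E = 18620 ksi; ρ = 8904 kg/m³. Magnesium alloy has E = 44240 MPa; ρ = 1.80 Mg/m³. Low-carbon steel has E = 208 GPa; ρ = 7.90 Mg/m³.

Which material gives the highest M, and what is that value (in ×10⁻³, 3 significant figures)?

magnesium alloy, M = 3.70×10⁻³

Putting every candidate on a common basis:
  concrete: E = 34.13 GPa, ρ = 2451 kg/m³
  commercially pure titanium: E = 108.6 GPa, ρ = 4549 kg/m³
  copper: E = 128.4 GPa, ρ = 8904 kg/m³
  magnesium alloy: E = 44.24 GPa, ρ = 1800 kg/m³
  low-carbon steel: E = 208.0 GPa, ρ = 7900 kg/m³
  magnesium alloy: M = 3.70×10⁻³
  concrete: M = 2.38×10⁻³
  commercially pure titanium: M = 2.29×10⁻³
  low-carbon steel: M = 1.83×10⁻³
  copper: M = 1.27×10⁻³
Magnesium alloy has the largest M.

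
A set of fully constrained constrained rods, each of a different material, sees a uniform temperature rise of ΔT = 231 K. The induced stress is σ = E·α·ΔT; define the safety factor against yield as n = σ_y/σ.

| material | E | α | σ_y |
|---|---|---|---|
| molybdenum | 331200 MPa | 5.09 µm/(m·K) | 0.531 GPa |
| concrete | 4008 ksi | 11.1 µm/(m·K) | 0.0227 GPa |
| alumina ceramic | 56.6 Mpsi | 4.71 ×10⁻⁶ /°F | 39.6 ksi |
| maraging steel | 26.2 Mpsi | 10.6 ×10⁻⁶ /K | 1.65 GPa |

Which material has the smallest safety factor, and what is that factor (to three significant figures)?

Per material, after unit conversion:
  molybdenum: E = 331.2, α = 5.09, σ_y = 531.0 → σ = 389 MPa, n = 1.36
  concrete: E = 27.63, α = 11.1, σ_y = 22.70 → σ = 70.9 MPa, n = 0.320
  alumina ceramic: E = 390.2, α = 8.48, σ_y = 273.0 → σ = 764 MPa, n = 0.357
  maraging steel: E = 180.6, α = 10.6, σ_y = 1650 → σ = 442 MPa, n = 3.73
Smallest n: concrete with n = 0.320.

concrete, n = 0.320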